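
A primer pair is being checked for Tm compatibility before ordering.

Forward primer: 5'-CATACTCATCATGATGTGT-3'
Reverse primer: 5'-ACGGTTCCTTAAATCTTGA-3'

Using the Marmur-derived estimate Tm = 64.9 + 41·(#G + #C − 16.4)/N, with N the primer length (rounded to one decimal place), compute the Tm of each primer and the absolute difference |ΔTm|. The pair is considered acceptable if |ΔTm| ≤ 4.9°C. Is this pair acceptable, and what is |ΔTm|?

|ΔTm| = 0.0°C; the pair is acceptable.

Forward: G+C = 7, N = 19 → Tm = 64.9 + 41·(7 − 16.4)/19 = 44.6°C.
Reverse: G+C = 7, N = 19 → Tm = 64.9 + 41·(7 − 16.4)/19 = 44.6°C.
|ΔTm| = |44.6 − 44.6| = 0.0°C, ≤ 4.9°C.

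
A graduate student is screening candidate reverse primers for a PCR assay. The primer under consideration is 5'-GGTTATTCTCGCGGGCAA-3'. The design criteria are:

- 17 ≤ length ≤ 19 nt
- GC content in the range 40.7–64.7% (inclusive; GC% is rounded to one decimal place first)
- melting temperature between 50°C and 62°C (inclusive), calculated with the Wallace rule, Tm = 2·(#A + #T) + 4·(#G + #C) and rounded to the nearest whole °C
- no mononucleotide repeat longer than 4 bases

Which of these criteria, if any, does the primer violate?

Meets all criteria.

Base counts: A=3, T=5, G=6, C=4 (length 18).
length: length 18 ✓
GC content: GC 10/18 = 55.6% ✓
Tm: Tm = 2·8 + 4·10 = 56°C ✓
homopolymer run: longest run = 3 ✓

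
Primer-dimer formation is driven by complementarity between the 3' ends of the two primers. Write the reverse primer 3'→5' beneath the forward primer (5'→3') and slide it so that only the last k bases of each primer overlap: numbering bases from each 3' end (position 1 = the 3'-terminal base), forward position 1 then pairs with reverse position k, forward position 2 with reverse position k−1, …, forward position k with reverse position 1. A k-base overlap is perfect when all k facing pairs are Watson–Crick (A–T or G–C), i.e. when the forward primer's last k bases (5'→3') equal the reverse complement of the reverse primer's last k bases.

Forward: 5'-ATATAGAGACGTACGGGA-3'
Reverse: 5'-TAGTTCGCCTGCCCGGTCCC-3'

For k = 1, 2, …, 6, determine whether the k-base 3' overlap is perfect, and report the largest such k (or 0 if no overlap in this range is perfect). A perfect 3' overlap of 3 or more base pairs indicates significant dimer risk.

Longest perfect overlap: 4 complementary base pairs; significant dimer risk (threshold 3).

Last 6 bases (5'→3') — forward …ACGGGA, reverse …GGTCCC.
Reverse complement of the reverse primer's last 6 bases: GGGACC; its first k bases are the reverse complement of the reverse primer's last k bases, so a perfect k-base overlap needs the forward primer's last k bases to equal them.
Comparing (forward last k vs required): k=1: A vs G ✗; k=2: GA vs GG ✗; k=3: GGA vs GGG ✗; k=4: GGGA vs GGGA ✓; k=5: CGGGA vs GGGAC ✗; k=6: ACGGGA vs GGGACC ✗.
Only k = 4 is perfect, so the longest perfect 3' overlap is 4.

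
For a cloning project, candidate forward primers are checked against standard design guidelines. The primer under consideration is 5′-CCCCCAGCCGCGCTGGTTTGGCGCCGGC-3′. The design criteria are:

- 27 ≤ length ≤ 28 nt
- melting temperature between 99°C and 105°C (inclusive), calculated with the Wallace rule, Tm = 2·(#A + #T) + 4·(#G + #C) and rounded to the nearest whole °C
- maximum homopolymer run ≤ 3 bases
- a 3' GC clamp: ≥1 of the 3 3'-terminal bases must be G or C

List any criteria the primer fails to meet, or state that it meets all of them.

Fails: homopolymer run.

Base counts: A=1, T=4, G=10, C=13 (length 28).
length: length 28 ✓
Tm: Tm = 2·5 + 4·23 = 102°C ✓
homopolymer run: longest run = 5, exceeds 3 ✗
GC clamp: 3' end GGC has 3 G/C ✓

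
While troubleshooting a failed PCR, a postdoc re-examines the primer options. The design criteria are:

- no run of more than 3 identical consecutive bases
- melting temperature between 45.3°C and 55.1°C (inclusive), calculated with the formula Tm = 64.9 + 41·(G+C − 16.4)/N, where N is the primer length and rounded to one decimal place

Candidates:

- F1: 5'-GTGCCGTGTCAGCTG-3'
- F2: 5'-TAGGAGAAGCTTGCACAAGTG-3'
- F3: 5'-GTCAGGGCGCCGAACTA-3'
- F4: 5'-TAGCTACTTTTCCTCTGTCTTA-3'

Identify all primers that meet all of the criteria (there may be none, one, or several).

F1 (15 nt, A=1 T=4 G=6 C=4): longest run = 2 ✓; Tm = 64.9 + 41·(10 − 16.4)/15 = 47.4°C ✓ — passes.
F2 (21 nt, A=7 T=4 G=7 C=3): longest run = 2 ✓; Tm = 64.9 + 41·(10 − 16.4)/21 = 52.4°C ✓ — passes.
F3 (17 nt, A=4 T=2 G=6 C=5): longest run = 3 ✓; Tm = 64.9 + 41·(11 − 16.4)/17 = 51.9°C ✓ — passes.
F4 (22 nt, A=3 T=11 G=2 C=6): longest run = 4, exceeds 3 ✗; Tm = 64.9 + 41·(8 − 16.4)/22 = 49.2°C ✓ — fails.

F1, F2 and F3.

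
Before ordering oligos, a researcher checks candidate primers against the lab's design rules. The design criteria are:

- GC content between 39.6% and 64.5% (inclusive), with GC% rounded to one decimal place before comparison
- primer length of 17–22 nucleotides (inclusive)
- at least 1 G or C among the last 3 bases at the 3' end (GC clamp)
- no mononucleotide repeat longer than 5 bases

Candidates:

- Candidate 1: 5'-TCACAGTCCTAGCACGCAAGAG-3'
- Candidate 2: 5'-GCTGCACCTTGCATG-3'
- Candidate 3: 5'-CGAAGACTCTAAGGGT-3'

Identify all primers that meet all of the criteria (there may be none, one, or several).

Candidate 1 (22 nt, A=7 T=3 G=5 C=7): GC 12/22 = 54.5% ✓; length 22 ✓; 3' end GAG has 2 G/C ✓; longest run = 2 ✓ — passes.
Candidate 2 (15 nt, A=2 T=4 G=4 C=5): GC 9/15 = 60.0% ✓; length 15, outside 17–22 ✗; 3' end ATG has 1 G/C ✓; longest run = 2 ✓ — fails.
Candidate 3 (16 nt, A=5 T=3 G=5 C=3): GC 8/16 = 50.0% ✓; length 16, outside 17–22 ✗; 3' end GGT has 2 G/C ✓; longest run = 3 ✓ — fails.

Candidate 1 only.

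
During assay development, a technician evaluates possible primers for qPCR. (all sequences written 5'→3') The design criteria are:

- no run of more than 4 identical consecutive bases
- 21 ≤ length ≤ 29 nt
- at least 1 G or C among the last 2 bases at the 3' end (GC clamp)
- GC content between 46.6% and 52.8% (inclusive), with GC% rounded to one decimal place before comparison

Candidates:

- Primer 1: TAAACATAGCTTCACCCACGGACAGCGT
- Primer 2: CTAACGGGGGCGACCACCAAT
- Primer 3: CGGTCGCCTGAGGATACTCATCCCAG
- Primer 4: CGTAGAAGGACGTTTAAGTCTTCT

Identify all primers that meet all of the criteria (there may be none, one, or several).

Primer 1 (28 nt, A=9 T=5 G=5 C=9): longest run = 3 ✓; length 28 ✓; 3' end GT has 1 G/C ✓; GC 14/28 = 50.0% ✓ — passes.
Primer 2 (21 nt, A=6 T=2 G=6 C=7): longest run = 5, exceeds 4 ✗; length 21 ✓; 3' end AT has 0 G/C, need ≥1 ✗; GC 13/21 = 61.9%, outside 46.6–52.8% ✗ — fails.
Primer 3 (26 nt, A=5 T=5 G=7 C=9): longest run = 3 ✓; length 26 ✓; 3' end AG has 1 G/C ✓; GC 16/26 = 61.5%, outside 46.6–52.8% ✗ — fails.
Primer 4 (24 nt, A=6 T=8 G=6 C=4): longest run = 3 ✓; length 24 ✓; 3' end CT has 1 G/C ✓; GC 10/24 = 41.7%, outside 46.6–52.8% ✗ — fails.

Primer 1 only.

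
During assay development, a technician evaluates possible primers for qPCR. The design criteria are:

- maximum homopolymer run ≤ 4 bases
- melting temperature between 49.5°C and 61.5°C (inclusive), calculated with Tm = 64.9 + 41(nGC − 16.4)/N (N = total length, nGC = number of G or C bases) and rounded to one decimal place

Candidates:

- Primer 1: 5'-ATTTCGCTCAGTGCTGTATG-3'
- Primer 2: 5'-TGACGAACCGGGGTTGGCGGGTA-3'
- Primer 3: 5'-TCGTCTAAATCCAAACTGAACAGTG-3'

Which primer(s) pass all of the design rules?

Primer 1 and Primer 3.

Primer 1 (20 nt, A=3 T=8 G=5 C=4): longest run = 3 ✓; Tm = 64.9 + 41·(9 − 16.4)/20 = 49.7°C ✓ — passes.
Primer 2 (23 nt, A=4 T=4 G=11 C=4): longest run = 4 ✓; Tm = 64.9 + 41·(15 − 16.4)/23 = 62.4°C, outside 49.5–61.5°C ✗ — fails.
Primer 3 (25 nt, A=9 T=6 G=4 C=6): longest run = 3 ✓; Tm = 64.9 + 41·(10 − 16.4)/25 = 54.4°C ✓ — passes.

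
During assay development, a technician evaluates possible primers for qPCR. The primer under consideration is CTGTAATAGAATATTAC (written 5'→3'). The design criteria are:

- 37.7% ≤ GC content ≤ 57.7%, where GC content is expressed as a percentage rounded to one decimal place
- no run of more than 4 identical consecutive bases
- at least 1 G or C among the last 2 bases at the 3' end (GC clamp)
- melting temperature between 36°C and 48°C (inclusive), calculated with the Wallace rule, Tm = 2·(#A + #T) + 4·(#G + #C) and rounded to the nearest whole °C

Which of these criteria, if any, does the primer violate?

Base counts: A=7, T=6, G=2, C=2 (length 17).
GC content: GC 4/17 = 23.5%, outside 37.7–57.7% ✗
homopolymer run: longest run = 2 ✓
GC clamp: 3' end AC has 1 G/C ✓
Tm: Tm = 2·13 + 4·4 = 42°C ✓

Fails: GC content.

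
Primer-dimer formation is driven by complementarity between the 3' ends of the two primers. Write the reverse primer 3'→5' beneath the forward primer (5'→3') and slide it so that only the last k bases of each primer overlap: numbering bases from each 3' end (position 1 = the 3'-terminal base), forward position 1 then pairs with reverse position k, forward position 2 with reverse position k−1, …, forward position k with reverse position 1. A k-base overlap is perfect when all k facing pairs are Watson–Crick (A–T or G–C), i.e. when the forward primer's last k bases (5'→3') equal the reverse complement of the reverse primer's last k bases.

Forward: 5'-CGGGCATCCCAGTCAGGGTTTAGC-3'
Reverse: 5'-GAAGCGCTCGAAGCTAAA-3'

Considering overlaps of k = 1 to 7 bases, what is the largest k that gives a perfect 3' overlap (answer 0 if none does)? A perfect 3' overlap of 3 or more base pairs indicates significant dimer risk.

Last 7 bases (5'→3') — forward …GTTTAGC, reverse …AGCTAAA.
Reverse complement of the reverse primer's last 7 bases: TTTAGCT; its first k bases are the reverse complement of the reverse primer's last k bases, so a perfect k-base overlap needs the forward primer's last k bases to equal them.
Comparing (forward last k vs required): k=1: C vs T ✗; k=2: GC vs TT ✗; k=3: AGC vs TTT ✗; k=4: TAGC vs TTTA ✗; k=5: TTAGC vs TTTAG ✗; k=6: TTTAGC vs TTTAGC ✓; k=7: GTTTAGC vs TTTAGCT ✗.
Only k = 6 is perfect, so the longest perfect 3' overlap is 6.

Longest perfect overlap: 6 complementary base pairs; significant dimer risk (threshold 3).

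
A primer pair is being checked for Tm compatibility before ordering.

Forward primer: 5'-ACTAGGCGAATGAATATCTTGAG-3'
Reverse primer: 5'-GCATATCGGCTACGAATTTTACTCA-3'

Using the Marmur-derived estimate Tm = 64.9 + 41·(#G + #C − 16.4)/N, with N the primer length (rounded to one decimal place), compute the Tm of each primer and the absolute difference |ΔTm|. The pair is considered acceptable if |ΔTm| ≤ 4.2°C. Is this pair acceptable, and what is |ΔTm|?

Forward: G+C = 9, N = 23 → Tm = 64.9 + 41·(9 − 16.4)/23 = 51.7°C.
Reverse: G+C = 10, N = 25 → Tm = 64.9 + 41·(10 − 16.4)/25 = 54.4°C.
|ΔTm| = |51.7 − 54.4| = 2.7°C, ≤ 4.2°C.

|ΔTm| = 2.7°C; the pair is acceptable.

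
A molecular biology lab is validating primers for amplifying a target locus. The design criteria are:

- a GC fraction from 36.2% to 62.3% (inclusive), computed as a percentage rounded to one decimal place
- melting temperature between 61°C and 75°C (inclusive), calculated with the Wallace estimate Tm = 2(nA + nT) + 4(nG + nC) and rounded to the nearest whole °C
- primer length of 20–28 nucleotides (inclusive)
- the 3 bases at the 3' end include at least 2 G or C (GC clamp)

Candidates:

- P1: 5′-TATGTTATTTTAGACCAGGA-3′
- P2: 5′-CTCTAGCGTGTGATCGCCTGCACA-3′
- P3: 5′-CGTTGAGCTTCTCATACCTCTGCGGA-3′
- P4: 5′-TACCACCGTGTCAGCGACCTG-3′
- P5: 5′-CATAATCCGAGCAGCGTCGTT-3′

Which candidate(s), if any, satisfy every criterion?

P1 (20 nt, A=6 T=8 G=4 C=2): GC 6/20 = 30.0%, outside 36.2–62.3% ✗; Tm = 2·14 + 4·6 = 52°C, outside 61–75°C ✗; length 20 ✓; 3' end GGA has 2 G/C ✓ — fails.
P2 (24 nt, A=4 T=6 G=6 C=8): GC 14/24 = 58.3% ✓; Tm = 2·10 + 4·14 = 76°C, outside 61–75°C ✗; length 24 ✓; 3' end ACA has 1 G/C, need ≥2 ✗ — fails.
P3 (26 nt, A=4 T=8 G=6 C=8): GC 14/26 = 53.8% ✓; Tm = 2·12 + 4·14 = 80°C, outside 61–75°C ✗; length 26 ✓; 3' end GGA has 2 G/C ✓ — fails.
P4 (21 nt, A=4 T=4 G=5 C=8): GC 13/21 = 61.9% ✓; Tm = 2·8 + 4·13 = 68°C ✓; length 21 ✓; 3' end CTG has 2 G/C ✓ — passes.
P5 (21 nt, A=5 T=5 G=5 C=6): GC 11/21 = 52.4% ✓; Tm = 2·10 + 4·11 = 64°C ✓; length 21 ✓; 3' end GTT has 1 G/C, need ≥2 ✗ — fails.

P4 only.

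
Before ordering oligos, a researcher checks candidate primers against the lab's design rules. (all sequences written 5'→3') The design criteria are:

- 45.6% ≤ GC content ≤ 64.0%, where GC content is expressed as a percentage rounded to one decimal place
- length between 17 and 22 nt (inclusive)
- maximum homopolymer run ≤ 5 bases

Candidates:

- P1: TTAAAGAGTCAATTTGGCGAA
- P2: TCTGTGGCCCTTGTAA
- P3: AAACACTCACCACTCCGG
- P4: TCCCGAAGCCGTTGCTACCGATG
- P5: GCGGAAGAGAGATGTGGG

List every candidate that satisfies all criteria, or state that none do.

P3 and P5.

P1 (21 nt, A=8 T=6 G=5 C=2): GC 7/21 = 33.3%, outside 45.6–64.0% ✗; length 21 ✓; longest run = 3 ✓ — fails.
P2 (16 nt, A=2 T=6 G=4 C=4): GC 8/16 = 50.0% ✓; length 16, outside 17–22 ✗; longest run = 3 ✓ — fails.
P3 (18 nt, A=6 T=2 G=2 C=8): GC 10/18 = 55.6% ✓; length 18 ✓; longest run = 3 ✓ — passes.
P4 (23 nt, A=4 T=5 G=6 C=8): GC 14/23 = 60.9% ✓; length 23, outside 17–22 ✗; longest run = 3 ✓ — fails.
P5 (18 nt, A=5 T=2 G=10 C=1): GC 11/18 = 61.1% ✓; length 18 ✓; longest run = 3 ✓ — passes.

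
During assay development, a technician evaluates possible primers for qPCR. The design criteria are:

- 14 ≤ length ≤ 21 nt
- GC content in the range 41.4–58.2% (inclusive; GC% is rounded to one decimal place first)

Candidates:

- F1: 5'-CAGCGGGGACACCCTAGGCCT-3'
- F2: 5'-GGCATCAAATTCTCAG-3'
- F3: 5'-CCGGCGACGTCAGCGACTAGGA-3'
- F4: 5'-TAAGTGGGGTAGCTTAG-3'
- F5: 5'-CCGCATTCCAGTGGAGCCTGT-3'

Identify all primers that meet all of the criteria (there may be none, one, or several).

F2 and F4.

F1 (21 nt, A=4 T=2 G=7 C=8): length 21 ✓; GC 15/21 = 71.4%, outside 41.4–58.2% ✗ — fails.
F2 (16 nt, A=5 T=4 G=3 C=4): length 16 ✓; GC 7/16 = 43.8% ✓ — passes.
F3 (22 nt, A=5 T=2 G=8 C=7): length 22, outside 14–21 ✗; GC 15/22 = 68.2%, outside 41.4–58.2% ✗ — fails.
F4 (17 nt, A=4 T=5 G=7 C=1): length 17 ✓; GC 8/17 = 47.1% ✓ — passes.
F5 (21 nt, A=3 T=5 G=6 C=7): length 21 ✓; GC 13/21 = 61.9%, outside 41.4–58.2% ✗ — fails.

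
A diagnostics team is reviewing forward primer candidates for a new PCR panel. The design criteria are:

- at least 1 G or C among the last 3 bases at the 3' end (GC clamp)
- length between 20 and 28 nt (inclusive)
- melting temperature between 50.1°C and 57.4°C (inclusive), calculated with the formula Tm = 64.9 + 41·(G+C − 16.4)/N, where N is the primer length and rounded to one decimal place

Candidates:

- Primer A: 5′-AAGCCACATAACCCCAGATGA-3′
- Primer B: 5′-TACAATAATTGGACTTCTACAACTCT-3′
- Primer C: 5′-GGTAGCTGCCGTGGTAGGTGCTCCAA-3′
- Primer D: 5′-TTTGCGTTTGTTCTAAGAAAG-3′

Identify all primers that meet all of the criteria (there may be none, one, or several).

Primer A (21 nt, A=9 T=2 G=3 C=7): 3' end TGA has 1 G/C ✓; length 21 ✓; Tm = 64.9 + 41·(10 − 16.4)/21 = 52.4°C ✓ — passes.
Primer B (26 nt, A=9 T=9 G=2 C=6): 3' end TCT has 1 G/C ✓; length 26 ✓; Tm = 64.9 + 41·(8 − 16.4)/26 = 51.7°C ✓ — passes.
Primer C (26 nt, A=4 T=6 G=10 C=6): 3' end CAA has 1 G/C ✓; length 26 ✓; Tm = 64.9 + 41·(16 − 16.4)/26 = 64.3°C, outside 50.1–57.4°C ✗ — fails.
Primer D (21 nt, A=5 T=9 G=5 C=2): 3' end AAG has 1 G/C ✓; length 21 ✓; Tm = 64.9 + 41·(7 − 16.4)/21 = 46.5°C, outside 50.1–57.4°C ✗ — fails.

Primer A and Primer B.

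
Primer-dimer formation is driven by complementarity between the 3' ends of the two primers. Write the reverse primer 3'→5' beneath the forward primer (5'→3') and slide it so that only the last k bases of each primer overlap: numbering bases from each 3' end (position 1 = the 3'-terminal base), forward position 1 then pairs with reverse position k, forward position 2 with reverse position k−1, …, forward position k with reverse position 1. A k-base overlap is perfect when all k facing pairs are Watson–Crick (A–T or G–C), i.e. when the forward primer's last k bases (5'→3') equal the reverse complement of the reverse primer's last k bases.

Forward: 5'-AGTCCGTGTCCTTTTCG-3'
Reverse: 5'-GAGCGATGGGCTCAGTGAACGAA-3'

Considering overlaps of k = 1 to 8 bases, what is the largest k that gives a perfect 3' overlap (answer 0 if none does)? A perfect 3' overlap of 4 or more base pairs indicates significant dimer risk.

Longest perfect overlap: 4 complementary base pairs; significant dimer risk (threshold 4).

Last 8 bases (5'→3') — forward …CCTTTTCG, reverse …TGAACGAA.
Reverse complement of the reverse primer's last 8 bases: TTCGTTCA; its first k bases are the reverse complement of the reverse primer's last k bases, so a perfect k-base overlap needs the forward primer's last k bases to equal them.
Comparing (forward last k vs required): k=1: G vs T ✗; k=2: CG vs TT ✗; k=3: TCG vs TTC ✗; k=4: TTCG vs TTCG ✓; k=5: TTTCG vs TTCGT ✗; k=6: TTTTCG vs TTCGTT ✗; k=7: CTTTTCG vs TTCGTTC ✗; k=8: CCTTTTCG vs TTCGTTCA ✗.
Only k = 4 is perfect, so the longest perfect 3' overlap is 4.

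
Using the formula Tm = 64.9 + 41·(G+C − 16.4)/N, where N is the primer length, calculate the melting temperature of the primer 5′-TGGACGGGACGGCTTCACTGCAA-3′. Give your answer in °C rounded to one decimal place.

Base counts: A=5, T=4, G=8, C=6; G+C = 14, N = 23.
Tm = 64.9 + 41·(14 − 16.4)/23 = 64.9 + -98.40/23 = 60.6°C.

60.6°C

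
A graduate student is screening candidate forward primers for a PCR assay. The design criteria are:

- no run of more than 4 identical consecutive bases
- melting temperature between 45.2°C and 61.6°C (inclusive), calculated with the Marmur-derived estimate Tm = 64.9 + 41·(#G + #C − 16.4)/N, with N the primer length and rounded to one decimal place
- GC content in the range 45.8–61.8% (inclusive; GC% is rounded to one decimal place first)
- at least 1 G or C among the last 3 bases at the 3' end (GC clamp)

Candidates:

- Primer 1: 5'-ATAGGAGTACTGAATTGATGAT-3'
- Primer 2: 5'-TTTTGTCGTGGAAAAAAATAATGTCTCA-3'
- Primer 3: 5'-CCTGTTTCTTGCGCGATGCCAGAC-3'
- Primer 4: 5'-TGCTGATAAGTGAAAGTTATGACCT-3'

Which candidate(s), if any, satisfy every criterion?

Primer 3 only.

Primer 1 (22 nt, A=8 T=7 G=6 C=1): longest run = 2 ✓; Tm = 64.9 + 41·(7 − 16.4)/22 = 47.4°C ✓; GC 7/22 = 31.8%, outside 45.8–61.8% ✗; 3' end GAT has 1 G/C ✓ — fails.
Primer 2 (28 nt, A=10 T=10 G=5 C=3): longest run = 7, exceeds 4 ✗; Tm = 64.9 + 41·(8 − 16.4)/28 = 52.6°C ✓; GC 8/28 = 28.6%, outside 45.8–61.8% ✗; 3' end TCA has 1 G/C ✓ — fails.
Primer 3 (24 nt, A=3 T=7 G=6 C=8): longest run = 3 ✓; Tm = 64.9 + 41·(14 − 16.4)/24 = 60.8°C ✓; GC 14/24 = 58.3% ✓; 3' end GAC has 2 G/C ✓ — passes.
Primer 4 (25 nt, A=8 T=8 G=6 C=3): longest run = 3 ✓; Tm = 64.9 + 41·(9 − 16.4)/25 = 52.8°C ✓; GC 9/25 = 36.0%, outside 45.8–61.8% ✗; 3' end CCT has 2 G/C ✓ — fails.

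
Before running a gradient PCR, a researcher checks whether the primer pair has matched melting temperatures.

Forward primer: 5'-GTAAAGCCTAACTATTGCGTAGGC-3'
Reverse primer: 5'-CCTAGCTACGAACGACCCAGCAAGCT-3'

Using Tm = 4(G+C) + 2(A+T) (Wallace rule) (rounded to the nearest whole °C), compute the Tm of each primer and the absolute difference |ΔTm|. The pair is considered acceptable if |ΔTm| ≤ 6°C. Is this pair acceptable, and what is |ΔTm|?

Forward: A=7 T=6 G=6 C=5 → Tm = 2·13 + 4·11 = 70°C.
Reverse: A=8 T=3 G=5 C=10 → Tm = 2·11 + 4·15 = 82°C.
|ΔTm| = |70 − 82| = 12°C, > 6°C.

|ΔTm| = 12°C; the pair is not acceptable.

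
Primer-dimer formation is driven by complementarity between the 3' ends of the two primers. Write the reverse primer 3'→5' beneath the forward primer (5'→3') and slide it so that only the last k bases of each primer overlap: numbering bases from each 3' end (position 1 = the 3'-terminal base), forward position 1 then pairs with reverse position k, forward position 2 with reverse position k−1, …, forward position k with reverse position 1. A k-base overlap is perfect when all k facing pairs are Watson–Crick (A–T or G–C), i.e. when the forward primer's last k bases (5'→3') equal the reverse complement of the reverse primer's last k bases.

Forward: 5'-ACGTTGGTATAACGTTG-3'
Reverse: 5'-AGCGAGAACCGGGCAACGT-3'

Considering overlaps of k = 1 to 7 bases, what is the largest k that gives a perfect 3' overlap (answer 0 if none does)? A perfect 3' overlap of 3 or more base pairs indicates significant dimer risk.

Last 7 bases (5'→3') — forward …AACGTTG, reverse …GCAACGT.
Reverse complement of the reverse primer's last 7 bases: ACGTTGC; its first k bases are the reverse complement of the reverse primer's last k bases, so a perfect k-base overlap needs the forward primer's last k bases to equal them.
Comparing (forward last k vs required): k=1: G vs A ✗; k=2: TG vs AC ✗; k=3: TTG vs ACG ✗; k=4: GTTG vs ACGT ✗; k=5: CGTTG vs ACGTT ✗; k=6: ACGTTG vs ACGTTG ✓; k=7: AACGTTG vs ACGTTGC ✗.
Only k = 6 is perfect, so the longest perfect 3' overlap is 6.

Longest perfect overlap: 6 complementary base pairs; significant dimer risk (threshold 3).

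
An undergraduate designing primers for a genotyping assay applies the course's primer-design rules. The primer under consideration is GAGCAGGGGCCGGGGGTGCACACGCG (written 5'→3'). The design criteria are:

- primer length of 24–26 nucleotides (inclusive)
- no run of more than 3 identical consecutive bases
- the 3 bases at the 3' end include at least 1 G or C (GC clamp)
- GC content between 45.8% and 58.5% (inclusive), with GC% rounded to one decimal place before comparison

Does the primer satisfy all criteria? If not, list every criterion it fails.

Base counts: A=4, T=1, G=14, C=7 (length 26).
length: length 26 ✓
homopolymer run: longest run = 5, exceeds 3 ✗
GC clamp: 3' end GCG has 3 G/C ✓
GC content: GC 21/26 = 80.8%, outside 45.8–58.5% ✗

Fails: homopolymer run, GC content.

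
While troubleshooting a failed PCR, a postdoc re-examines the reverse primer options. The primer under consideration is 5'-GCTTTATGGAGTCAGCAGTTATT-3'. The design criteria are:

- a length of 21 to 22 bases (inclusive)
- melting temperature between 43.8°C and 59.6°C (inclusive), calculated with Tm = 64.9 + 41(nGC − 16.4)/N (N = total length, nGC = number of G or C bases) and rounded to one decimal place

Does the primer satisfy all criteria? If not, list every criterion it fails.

Fails: length.

Base counts: A=5, T=9, G=6, C=3 (length 23).
length: length 23, outside 21–22 ✗
Tm: Tm = 64.9 + 41·(9 − 16.4)/23 = 51.7°C ✓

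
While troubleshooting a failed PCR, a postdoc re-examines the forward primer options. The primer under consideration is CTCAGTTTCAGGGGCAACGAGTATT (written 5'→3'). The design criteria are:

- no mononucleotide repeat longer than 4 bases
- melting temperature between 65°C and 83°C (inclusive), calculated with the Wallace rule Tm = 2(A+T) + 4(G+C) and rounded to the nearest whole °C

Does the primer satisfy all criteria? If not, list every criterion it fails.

Meets all criteria.

Base counts: A=6, T=7, G=7, C=5 (length 25).
homopolymer run: longest run = 4 ✓
Tm: Tm = 2·13 + 4·12 = 74°C ✓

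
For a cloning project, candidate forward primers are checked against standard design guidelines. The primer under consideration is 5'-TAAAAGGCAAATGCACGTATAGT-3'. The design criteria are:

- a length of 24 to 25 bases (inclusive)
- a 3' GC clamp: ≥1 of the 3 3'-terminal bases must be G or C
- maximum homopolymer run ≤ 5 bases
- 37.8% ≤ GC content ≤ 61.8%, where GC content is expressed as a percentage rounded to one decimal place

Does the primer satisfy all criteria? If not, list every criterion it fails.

Base counts: A=10, T=5, G=5, C=3 (length 23).
length: length 23, outside 24–25 ✗
GC clamp: 3' end AGT has 1 G/C ✓
homopolymer run: longest run = 4 ✓
GC content: GC 8/23 = 34.8%, outside 37.8–61.8% ✗

Fails: length, GC content.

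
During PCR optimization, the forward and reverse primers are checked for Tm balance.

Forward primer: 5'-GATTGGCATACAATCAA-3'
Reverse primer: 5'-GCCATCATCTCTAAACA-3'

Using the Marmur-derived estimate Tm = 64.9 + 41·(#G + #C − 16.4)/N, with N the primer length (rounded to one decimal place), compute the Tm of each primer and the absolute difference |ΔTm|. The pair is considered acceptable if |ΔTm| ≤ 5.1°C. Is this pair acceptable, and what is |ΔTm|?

|ΔTm| = 2.4°C; the pair is acceptable.

Forward: G+C = 6, N = 17 → Tm = 64.9 + 41·(6 − 16.4)/17 = 39.8°C.
Reverse: G+C = 7, N = 17 → Tm = 64.9 + 41·(7 − 16.4)/17 = 42.2°C.
|ΔTm| = |39.8 − 42.2| = 2.4°C, ≤ 5.1°C.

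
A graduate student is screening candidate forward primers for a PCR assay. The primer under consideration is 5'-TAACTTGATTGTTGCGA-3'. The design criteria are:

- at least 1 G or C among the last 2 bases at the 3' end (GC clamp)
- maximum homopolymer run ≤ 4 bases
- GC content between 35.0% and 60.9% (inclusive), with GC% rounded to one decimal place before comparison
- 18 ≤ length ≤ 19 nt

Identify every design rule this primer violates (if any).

Fails: length.

Base counts: A=4, T=7, G=4, C=2 (length 17).
GC clamp: 3' end GA has 1 G/C ✓
homopolymer run: longest run = 2 ✓
GC content: GC 6/17 = 35.3% ✓
length: length 17, outside 18–19 ✗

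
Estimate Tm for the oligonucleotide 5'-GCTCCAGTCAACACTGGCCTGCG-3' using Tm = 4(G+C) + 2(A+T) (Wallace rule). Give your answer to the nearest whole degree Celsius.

Base counts: A=4, T=4, G=6, C=9 (length 23).
Tm = 2·(4+4) + 4·(6+9) = 2·8 + 4·15 = 16 + 60 = 76°C.

76°C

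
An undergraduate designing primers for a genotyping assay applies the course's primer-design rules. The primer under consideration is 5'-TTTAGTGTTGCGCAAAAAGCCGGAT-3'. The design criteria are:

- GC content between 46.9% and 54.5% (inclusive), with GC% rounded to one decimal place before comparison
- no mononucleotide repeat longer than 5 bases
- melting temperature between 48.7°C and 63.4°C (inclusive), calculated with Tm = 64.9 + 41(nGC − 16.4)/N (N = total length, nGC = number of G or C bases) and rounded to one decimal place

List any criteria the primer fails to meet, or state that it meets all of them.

Base counts: A=7, T=7, G=7, C=4 (length 25).
GC content: GC 11/25 = 44.0%, outside 46.9–54.5% ✗
homopolymer run: longest run = 5 ✓
Tm: Tm = 64.9 + 41·(11 − 16.4)/25 = 56.0°C ✓

Fails: GC content.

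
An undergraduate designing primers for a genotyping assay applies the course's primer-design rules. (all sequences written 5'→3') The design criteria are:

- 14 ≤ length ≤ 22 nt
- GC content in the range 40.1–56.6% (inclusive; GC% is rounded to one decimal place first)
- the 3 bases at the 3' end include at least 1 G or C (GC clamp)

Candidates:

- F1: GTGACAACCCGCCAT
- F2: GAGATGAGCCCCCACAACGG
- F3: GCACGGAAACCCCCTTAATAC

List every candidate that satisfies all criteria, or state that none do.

F1 (15 nt, A=4 T=2 G=3 C=6): length 15 ✓; GC 9/15 = 60.0%, outside 40.1–56.6% ✗; 3' end CAT has 1 G/C ✓ — fails.
F2 (20 nt, A=6 T=1 G=6 C=7): length 20 ✓; GC 13/20 = 65.0%, outside 40.1–56.6% ✗; 3' end CGG has 3 G/C ✓ — fails.
F3 (21 nt, A=7 T=3 G=3 C=8): length 21 ✓; GC 11/21 = 52.4% ✓; 3' end TAC has 1 G/C ✓ — passes.

F3 only.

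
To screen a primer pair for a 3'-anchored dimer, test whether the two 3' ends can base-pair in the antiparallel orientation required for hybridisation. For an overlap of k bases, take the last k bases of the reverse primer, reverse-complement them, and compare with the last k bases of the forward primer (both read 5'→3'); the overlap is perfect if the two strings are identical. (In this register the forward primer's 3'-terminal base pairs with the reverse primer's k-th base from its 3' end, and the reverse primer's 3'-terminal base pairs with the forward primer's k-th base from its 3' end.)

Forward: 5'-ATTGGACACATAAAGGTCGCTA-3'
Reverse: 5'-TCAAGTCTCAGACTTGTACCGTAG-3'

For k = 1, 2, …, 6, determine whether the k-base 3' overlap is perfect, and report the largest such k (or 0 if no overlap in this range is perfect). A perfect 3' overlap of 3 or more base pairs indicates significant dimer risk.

Last 6 bases (5'→3') — forward …TCGCTA, reverse …CCGTAG.
Reverse complement of the reverse primer's last 6 bases: CTACGG; its first k bases are the reverse complement of the reverse primer's last k bases, so a perfect k-base overlap needs the forward primer's last k bases to equal them.
Comparing (forward last k vs required): k=1: A vs C ✗; k=2: TA vs CT ✗; k=3: CTA vs CTA ✓; k=4: GCTA vs CTAC ✗; k=5: CGCTA vs CTACG ✗; k=6: TCGCTA vs CTACGG ✗.
Only k = 3 is perfect, so the longest perfect 3' overlap is 3.

Longest perfect overlap: 3 complementary base pairs; significant dimer risk (threshold 3).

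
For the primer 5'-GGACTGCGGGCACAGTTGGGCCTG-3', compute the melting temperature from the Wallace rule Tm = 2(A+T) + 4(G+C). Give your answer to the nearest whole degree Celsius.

82°C

Base counts: A=3, T=4, G=11, C=6 (length 24).
Tm = 2·(3+4) + 4·(11+6) = 2·7 + 4·17 = 14 + 68 = 82°C.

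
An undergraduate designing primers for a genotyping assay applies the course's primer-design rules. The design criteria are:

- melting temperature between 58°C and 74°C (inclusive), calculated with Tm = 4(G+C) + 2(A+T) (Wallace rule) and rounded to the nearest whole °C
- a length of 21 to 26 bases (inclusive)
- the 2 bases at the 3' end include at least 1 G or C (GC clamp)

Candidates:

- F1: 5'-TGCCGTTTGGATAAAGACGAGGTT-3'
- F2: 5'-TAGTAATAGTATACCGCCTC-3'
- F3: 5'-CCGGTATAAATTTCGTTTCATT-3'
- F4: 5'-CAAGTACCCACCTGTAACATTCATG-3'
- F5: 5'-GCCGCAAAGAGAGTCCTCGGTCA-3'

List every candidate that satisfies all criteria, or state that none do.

F4 and F5.

F1 (24 nt, A=6 T=7 G=8 C=3): Tm = 2·13 + 4·11 = 70°C ✓; length 24 ✓; 3' end TT has 0 G/C, need ≥1 ✗ — fails.
F2 (20 nt, A=6 T=6 G=3 C=5): Tm = 2·12 + 4·8 = 56°C, outside 58–74°C ✗; length 20, outside 21–26 ✗; 3' end TC has 1 G/C ✓ — fails.
F3 (22 nt, A=5 T=10 G=3 C=4): Tm = 2·15 + 4·7 = 58°C ✓; length 22 ✓; 3' end TT has 0 G/C, need ≥1 ✗ — fails.
F4 (25 nt, A=8 T=6 G=3 C=8): Tm = 2·14 + 4·11 = 72°C ✓; length 25 ✓; 3' end TG has 1 G/C ✓ — passes.
F5 (23 nt, A=6 T=3 G=7 C=7): Tm = 2·9 + 4·14 = 74°C ✓; length 23 ✓; 3' end CA has 1 G/C ✓ — passes.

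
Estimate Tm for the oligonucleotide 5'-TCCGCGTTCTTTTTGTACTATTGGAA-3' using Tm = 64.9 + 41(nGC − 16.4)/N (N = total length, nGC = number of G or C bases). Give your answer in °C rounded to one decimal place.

54.8°C

Base counts: A=4, T=12, G=5, C=5; G+C = 10, N = 26.
Tm = 64.9 + 41·(10 − 16.4)/26 = 64.9 + -262.40/26 = 54.8°C.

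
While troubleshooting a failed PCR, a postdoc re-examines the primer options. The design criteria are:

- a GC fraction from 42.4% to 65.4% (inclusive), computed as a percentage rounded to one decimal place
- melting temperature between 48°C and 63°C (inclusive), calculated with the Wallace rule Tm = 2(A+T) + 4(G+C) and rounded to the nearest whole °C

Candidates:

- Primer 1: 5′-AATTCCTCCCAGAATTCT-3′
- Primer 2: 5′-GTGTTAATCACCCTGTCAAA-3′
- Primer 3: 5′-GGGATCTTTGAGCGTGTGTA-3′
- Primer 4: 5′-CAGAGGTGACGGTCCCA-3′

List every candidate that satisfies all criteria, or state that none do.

Primer 3 and Primer 4.

Primer 1 (18 nt, A=5 T=6 G=1 C=6): GC 7/18 = 38.9%, outside 42.4–65.4% ✗; Tm = 2·11 + 4·7 = 50°C ✓ — fails.
Primer 2 (20 nt, A=6 T=6 G=3 C=5): GC 8/20 = 40.0%, outside 42.4–65.4% ✗; Tm = 2·12 + 4·8 = 56°C ✓ — fails.
Primer 3 (20 nt, A=3 T=7 G=8 C=2): GC 10/20 = 50.0% ✓; Tm = 2·10 + 4·10 = 60°C ✓ — passes.
Primer 4 (17 nt, A=4 T=2 G=6 C=5): GC 11/17 = 64.7% ✓; Tm = 2·6 + 4·11 = 56°C ✓ — passes.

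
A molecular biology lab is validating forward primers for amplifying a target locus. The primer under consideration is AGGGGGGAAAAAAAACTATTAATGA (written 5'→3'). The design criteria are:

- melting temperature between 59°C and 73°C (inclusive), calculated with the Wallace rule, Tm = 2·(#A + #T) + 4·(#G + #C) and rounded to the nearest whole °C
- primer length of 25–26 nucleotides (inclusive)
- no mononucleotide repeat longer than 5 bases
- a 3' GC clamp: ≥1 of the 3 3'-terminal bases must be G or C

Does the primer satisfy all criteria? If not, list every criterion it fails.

Base counts: A=13, T=4, G=7, C=1 (length 25).
Tm: Tm = 2·17 + 4·8 = 66°C ✓
length: length 25 ✓
homopolymer run: longest run = 8, exceeds 5 ✗
GC clamp: 3' end TGA has 1 G/C ✓

Fails: homopolymer run.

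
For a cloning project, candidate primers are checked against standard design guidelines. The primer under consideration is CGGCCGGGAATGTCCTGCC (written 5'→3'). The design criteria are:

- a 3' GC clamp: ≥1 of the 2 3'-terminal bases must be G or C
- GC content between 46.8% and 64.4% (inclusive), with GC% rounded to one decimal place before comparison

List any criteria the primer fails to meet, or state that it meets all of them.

Base counts: A=2, T=3, G=7, C=7 (length 19).
GC clamp: 3' end CC has 2 G/C ✓
GC content: GC 14/19 = 73.7%, outside 46.8–64.4% ✗

Fails: GC content.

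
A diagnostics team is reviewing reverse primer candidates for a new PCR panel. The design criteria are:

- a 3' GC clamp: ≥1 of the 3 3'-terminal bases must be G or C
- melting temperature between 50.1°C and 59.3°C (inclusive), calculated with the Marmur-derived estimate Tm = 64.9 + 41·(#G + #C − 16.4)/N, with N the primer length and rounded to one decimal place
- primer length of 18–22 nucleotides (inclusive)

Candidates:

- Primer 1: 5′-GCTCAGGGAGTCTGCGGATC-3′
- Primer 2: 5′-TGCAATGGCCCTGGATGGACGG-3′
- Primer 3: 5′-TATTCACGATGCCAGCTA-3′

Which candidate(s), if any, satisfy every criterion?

Primer 1 only.

Primer 1 (20 nt, A=3 T=4 G=8 C=5): 3' end ATC has 1 G/C ✓; Tm = 64.9 + 41·(13 − 16.4)/20 = 57.9°C ✓; length 20 ✓ — passes.
Primer 2 (22 nt, A=4 T=4 G=9 C=5): 3' end CGG has 3 G/C ✓; Tm = 64.9 + 41·(14 − 16.4)/22 = 60.4°C, outside 50.1–59.3°C ✗; length 22 ✓ — fails.
Primer 3 (18 nt, A=5 T=5 G=3 C=5): 3' end CTA has 1 G/C ✓; Tm = 64.9 + 41·(8 − 16.4)/18 = 45.8°C, outside 50.1–59.3°C ✗; length 18 ✓ — fails.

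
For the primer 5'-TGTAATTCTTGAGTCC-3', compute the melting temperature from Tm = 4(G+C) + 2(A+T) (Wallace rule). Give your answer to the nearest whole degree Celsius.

44°C

Base counts: A=3, T=7, G=3, C=3 (length 16).
Tm = 2·(3+7) + 4·(3+3) = 2·10 + 4·6 = 20 + 24 = 44°C.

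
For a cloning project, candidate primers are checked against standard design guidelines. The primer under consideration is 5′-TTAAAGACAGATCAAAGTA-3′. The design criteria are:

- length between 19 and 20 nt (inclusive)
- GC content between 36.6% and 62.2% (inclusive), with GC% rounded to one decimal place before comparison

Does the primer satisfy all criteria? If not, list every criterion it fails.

Fails: GC content.

Base counts: A=10, T=4, G=3, C=2 (length 19).
length: length 19 ✓
GC content: GC 5/19 = 26.3%, outside 36.6–62.2% ✗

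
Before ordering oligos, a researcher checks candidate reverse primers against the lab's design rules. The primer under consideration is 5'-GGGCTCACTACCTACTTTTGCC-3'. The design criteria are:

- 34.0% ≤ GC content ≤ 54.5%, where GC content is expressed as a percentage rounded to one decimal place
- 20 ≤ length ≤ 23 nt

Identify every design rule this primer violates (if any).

Base counts: A=3, T=7, G=4, C=8 (length 22).
GC content: GC 12/22 = 54.5% ✓
length: length 22 ✓

Meets all criteria.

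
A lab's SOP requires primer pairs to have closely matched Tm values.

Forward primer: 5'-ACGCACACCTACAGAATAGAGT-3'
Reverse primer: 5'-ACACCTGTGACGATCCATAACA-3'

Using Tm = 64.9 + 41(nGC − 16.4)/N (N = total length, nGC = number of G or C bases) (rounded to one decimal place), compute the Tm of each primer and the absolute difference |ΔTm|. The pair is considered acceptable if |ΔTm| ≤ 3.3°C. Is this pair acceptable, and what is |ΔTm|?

|ΔTm| = 0.0°C; the pair is acceptable.

Forward: G+C = 10, N = 22 → Tm = 64.9 + 41·(10 − 16.4)/22 = 53.0°C.
Reverse: G+C = 10, N = 22 → Tm = 64.9 + 41·(10 − 16.4)/22 = 53.0°C.
|ΔTm| = |53.0 − 53.0| = 0.0°C, ≤ 3.3°C.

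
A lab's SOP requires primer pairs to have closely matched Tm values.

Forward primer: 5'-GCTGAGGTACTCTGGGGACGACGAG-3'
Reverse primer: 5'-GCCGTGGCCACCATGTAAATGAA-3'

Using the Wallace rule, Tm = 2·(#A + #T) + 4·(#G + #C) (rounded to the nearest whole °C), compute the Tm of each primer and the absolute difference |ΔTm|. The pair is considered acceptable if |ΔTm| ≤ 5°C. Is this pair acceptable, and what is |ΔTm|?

Forward: A=5 T=4 G=11 C=5 → Tm = 2·9 + 4·16 = 82°C.
Reverse: A=7 T=4 G=6 C=6 → Tm = 2·11 + 4·12 = 70°C.
|ΔTm| = |82 − 70| = 12°C, > 5°C.

|ΔTm| = 12°C; the pair is not acceptable.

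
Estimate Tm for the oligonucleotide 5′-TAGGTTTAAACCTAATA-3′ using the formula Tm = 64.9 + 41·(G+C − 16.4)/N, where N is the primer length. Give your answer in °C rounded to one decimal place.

Base counts: A=7, T=6, G=2, C=2; G+C = 4, N = 17.
Tm = 64.9 + 41·(4 − 16.4)/17 = 64.9 + -508.40/17 = 35.0°C.

35.0°C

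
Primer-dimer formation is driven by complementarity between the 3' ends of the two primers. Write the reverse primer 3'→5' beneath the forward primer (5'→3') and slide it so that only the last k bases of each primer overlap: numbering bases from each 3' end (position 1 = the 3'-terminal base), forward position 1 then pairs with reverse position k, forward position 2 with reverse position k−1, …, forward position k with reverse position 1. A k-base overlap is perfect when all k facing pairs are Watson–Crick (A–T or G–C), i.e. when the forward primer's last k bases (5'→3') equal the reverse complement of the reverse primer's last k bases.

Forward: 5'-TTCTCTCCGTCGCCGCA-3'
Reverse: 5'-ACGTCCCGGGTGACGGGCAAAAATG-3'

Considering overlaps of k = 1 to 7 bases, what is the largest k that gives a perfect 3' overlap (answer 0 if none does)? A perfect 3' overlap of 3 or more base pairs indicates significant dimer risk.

Longest perfect overlap: 2 complementary base pairs; below the dimer-risk threshold (threshold 3).

Last 7 bases (5'→3') — forward …CGCCGCA, reverse …AAAAATG.
Reverse complement of the reverse primer's last 7 bases: CATTTTT; its first k bases are the reverse complement of the reverse primer's last k bases, so a perfect k-base overlap needs the forward primer's last k bases to equal them.
Comparing (forward last k vs required): k=1: A vs C ✗; k=2: CA vs CA ✓; k=3: GCA vs CAT ✗; k=4: CGCA vs CATT ✗; k=5: CCGCA vs CATTT ✗; k=6: GCCGCA vs CATTTT ✗; k=7: CGCCGCA vs CATTTTT ✗.
Only k = 2 is perfect, so the longest perfect 3' overlap is 2.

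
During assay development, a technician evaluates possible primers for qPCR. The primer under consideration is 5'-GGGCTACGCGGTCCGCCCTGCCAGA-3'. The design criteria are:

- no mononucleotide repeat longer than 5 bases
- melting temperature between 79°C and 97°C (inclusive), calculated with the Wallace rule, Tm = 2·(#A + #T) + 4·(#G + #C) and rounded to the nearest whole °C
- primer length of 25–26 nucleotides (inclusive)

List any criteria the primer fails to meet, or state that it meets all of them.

Base counts: A=3, T=3, G=9, C=10 (length 25).
homopolymer run: longest run = 3 ✓
Tm: Tm = 2·6 + 4·19 = 88°C ✓
length: length 25 ✓

Meets all criteria.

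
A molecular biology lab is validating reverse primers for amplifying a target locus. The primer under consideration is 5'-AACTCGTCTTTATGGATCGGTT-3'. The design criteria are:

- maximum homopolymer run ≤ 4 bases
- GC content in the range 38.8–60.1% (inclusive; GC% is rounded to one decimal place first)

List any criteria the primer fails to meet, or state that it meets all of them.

Meets all criteria.

Base counts: A=4, T=9, G=5, C=4 (length 22).
homopolymer run: longest run = 3 ✓
GC content: GC 9/22 = 40.9% ✓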